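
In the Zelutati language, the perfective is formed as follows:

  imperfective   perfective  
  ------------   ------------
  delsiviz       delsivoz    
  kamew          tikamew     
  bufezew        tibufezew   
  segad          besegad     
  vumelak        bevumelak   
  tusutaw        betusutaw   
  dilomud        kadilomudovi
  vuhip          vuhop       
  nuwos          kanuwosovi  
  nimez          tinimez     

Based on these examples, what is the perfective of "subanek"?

delsiviz and nimez both end in -z yet inflect differently (delsivoz, tinimez), so the final letter is not what conditions the rule; the last vowel is.
"subanek" has last vowel 'e'. The stems whose last vowel is 'e' (bufezew → tibufezew, kamew → tikamew, nimez → tinimez) add the prefix ti-.
The other patterns: stems whose last vowel is 'i' change the last vowel to 'o'; stems whose last vowel is 'a' add the prefix be-; stems whose last vowel is 'o' or 'u' add ka- … -ovi around the stem.
So subanek → tisubanek.

tisubanek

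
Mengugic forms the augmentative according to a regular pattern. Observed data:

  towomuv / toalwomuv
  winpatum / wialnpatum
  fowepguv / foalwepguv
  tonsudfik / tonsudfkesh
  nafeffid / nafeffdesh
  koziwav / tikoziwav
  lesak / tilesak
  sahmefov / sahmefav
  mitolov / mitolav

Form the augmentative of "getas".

towomuv and koziwav both end in -v yet inflect differently (toalwomuv, tikoziwav), so the final letter is not what conditions the rule; the last vowel is.
"getas" has last vowel 'a'. The stems whose last vowel is 'a' (koziwav → tikoziwav, lesak → tilesak) add the prefix ti-.
So getas → tigetas.

tigetas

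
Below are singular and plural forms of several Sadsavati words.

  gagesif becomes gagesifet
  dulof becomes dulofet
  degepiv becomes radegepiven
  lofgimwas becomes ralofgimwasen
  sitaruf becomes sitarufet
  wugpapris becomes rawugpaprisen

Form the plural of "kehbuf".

kehbufet

degepiv and gagesif both have last vowel 'i' yet inflect differently (radegepiven, gagesifet), so the last vowel is not what conditions the rule; the final letter is.
"kehbuf" ends in -f. The stems ending in -f (sitaruf → sitarufet, gagesif → gagesifet, dulof → dulofet) add -et.
The other pattern: stems ending in -s or -v add ra- … -en around the stem.
So kehbuf → kehbufet.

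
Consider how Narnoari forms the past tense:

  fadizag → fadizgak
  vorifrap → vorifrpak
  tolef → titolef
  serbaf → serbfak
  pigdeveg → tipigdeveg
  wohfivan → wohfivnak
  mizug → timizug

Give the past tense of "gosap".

serbaf and tolef both end in -f yet inflect differently (serbfak, titolef), so the final letter is not what conditions the rule; the last vowel is.
"gosap" has last vowel 'a'. The stems whose last vowel is 'a' (vorifrap → vorifrpak, wohfivan → wohfivnak, fadizag → fadizgak) delete the last vowel and add -ak.
So gosap → gospak.

gospak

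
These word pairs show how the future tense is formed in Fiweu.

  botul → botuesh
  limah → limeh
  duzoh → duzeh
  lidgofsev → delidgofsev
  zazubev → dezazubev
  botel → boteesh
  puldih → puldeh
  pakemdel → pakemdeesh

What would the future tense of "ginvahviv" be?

deginvahviv

pakemdel and zazubev both have last vowel 'e' yet inflect differently (pakemdeesh, dezazubev), so the last vowel is not what conditions the rule; the final letter is.
"ginvahviv" ends in -v. The stems ending in -v (zazubev → dezazubev, lidgofsev → delidgofsev) add the prefix de-.
The other patterns: stems ending in -h change the last vowel to 'e'; stems ending in -l drop the final letter and add -esh.
So ginvahviv → deginvahviv.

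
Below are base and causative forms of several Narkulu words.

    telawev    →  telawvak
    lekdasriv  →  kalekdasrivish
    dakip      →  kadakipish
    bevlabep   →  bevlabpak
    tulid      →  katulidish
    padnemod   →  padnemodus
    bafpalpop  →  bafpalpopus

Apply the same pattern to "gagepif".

kagagepifish

dakip and bafpalpop both end in -p yet inflect differently (kadakipish, bafpalpopus), so the final letter is not what conditions the rule; the last vowel is.
"gagepif" has last vowel 'i'. The stems whose last vowel is 'i' (dakip → kadakipish, tulid → katulidish, lekdasriv → kalekdasrivish) add ka- … -ish around the stem.
So gagepif → kagagepifish.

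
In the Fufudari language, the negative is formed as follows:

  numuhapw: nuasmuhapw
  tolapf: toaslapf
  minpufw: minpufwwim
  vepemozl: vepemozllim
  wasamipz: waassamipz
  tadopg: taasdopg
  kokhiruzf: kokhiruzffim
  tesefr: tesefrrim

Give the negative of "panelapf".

paasnelapf

tolapf and kokhiruzf both end in -f yet inflect differently (toaslapf, kokhiruzffim), so the final letter is not what conditions the rule; the second-to-last letter is.
"panelapf" has second-to-last letter 'p'. The stems whose second-to-last letter is 'p' (numuhapw → nuasmuhapw, tadopg → taasdopg, tolapf → toaslapf) insert -as- after the first vowel.
The other pattern: stems whose second-to-last letter is 'f' or 'z' double the final consonant and add -im.
So panelapf → paasnelapf.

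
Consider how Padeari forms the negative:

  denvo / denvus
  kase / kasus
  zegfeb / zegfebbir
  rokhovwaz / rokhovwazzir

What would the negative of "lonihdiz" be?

kase and zegfeb both have last vowel 'e' yet inflect differently (kasus, zegfebbir), so the last vowel is not what conditions the rule; whether the stem ends in a vowel or a consonant is.
"lonihdiz" ends in a consonant. The stems ending in a consonant (zegfeb → zegfebbir, rokhovwaz → rokhovwazzir) double the final consonant and add -ir.
So lonihdiz → lonihdizzir.

lonihdizzir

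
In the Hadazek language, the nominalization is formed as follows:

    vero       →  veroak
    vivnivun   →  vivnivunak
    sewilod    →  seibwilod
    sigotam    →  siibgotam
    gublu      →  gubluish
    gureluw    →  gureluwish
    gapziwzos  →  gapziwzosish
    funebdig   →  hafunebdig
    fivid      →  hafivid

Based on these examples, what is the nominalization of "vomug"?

sewilod and fivid both end in -d yet inflect differently (seibwilod, hafivid), so the final letter is not what conditions the rule; the first letter is.
"vomug" begins with v-. The stems beginning with v- (vero → veroak, vivnivun → vivnivunak) add -ak.
The other patterns: stems beginning with s- insert -ib- after the first vowel; stems beginning with g- add -ish; stems beginning with f- add the prefix ha-.
So vomug → vomugak.

vomugak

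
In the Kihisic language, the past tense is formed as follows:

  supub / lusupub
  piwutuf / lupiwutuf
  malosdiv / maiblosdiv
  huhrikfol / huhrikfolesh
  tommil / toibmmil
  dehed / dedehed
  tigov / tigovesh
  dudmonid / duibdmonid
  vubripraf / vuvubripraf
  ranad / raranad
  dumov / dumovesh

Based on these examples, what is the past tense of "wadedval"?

dudmonid and ranad both end in -d yet inflect differently (duibdmonid, raranad), so the final letter is not what conditions the rule; the last vowel is.
"wadedval" has last vowel 'a'. The stems whose last vowel is 'a' (vubripraf → vuvubripraf, ranad → raranad) repeat the first consonant+vowel as a prefix.
The other patterns: stems whose last vowel is 'i' insert -ib- after the first vowel; stems whose last vowel is 'u' add the prefix lu-; stems whose last vowel is 'o' add -esh.
So wadedval → wawadedval.

wawadedval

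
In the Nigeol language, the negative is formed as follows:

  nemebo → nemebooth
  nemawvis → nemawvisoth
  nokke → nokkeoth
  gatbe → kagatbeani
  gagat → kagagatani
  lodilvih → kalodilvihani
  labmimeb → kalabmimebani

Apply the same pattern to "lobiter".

nokke and gatbe both end in -e yet inflect differently (nokkeoth, kagatbeani), so the final letter is not what conditions the rule; the first letter is.
"lobiter" begins with l-. The stems beginning with l- (lodilvih → kalodilvihani, labmimeb → kalabmimebani) add ka- … -ani around the stem.
So lobiter → kalobiterani.

kalobiterani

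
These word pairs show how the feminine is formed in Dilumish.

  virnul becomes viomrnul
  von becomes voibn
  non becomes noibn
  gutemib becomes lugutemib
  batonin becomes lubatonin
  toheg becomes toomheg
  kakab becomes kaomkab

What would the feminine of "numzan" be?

"numzan" has 2 vowels. The stems with 2 vowels (virnul → viomrnul, toheg → toomheg, kakab → kaomkab) insert -om- after the first vowel.
The other patterns: stems with 1 vowel insert -ib- after the first vowel; stems with 3 vowels add the prefix lu-.
So numzan → nuommzan.

nuommzan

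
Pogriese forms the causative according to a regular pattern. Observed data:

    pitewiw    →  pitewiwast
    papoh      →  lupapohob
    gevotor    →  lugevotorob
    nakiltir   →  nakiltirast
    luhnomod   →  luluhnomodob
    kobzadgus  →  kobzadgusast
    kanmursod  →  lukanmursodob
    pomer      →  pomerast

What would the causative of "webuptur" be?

webupturast

gevotor and nakiltir both end in -r yet inflect differently (lugevotorob, nakiltirast), so the final letter is not what conditions the rule; the last vowel is.
"webuptur" has last vowel 'u'. The one such stem in the data (kobzadgus → kobzadgusast) adds -ast, so the same rule applies.
So webuptur → webupturast.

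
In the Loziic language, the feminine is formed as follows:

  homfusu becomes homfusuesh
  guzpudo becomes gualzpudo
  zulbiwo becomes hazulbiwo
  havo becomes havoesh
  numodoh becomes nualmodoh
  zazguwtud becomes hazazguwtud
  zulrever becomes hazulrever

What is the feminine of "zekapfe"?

hazekapfe

zulbiwo and havo both end in -o yet inflect differently (hazulbiwo, havoesh), so the final letter is not what conditions the rule; the first letter is.
"zekapfe" begins with z-. The stems beginning with z- (zulbiwo → hazulbiwo, zazguwtud → hazazguwtud, zulrever → hazulrever) add the prefix ha-.
The other patterns: stems beginning with h- add -esh; stems beginning with g- or n- insert -al- after the first vowel.
So zekapfe → hazekapfe.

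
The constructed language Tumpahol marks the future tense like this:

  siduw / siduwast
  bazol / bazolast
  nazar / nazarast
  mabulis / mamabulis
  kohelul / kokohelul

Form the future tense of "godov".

godovast

"godov" has 2 vowels. The stems with 2 vowels (siduw → siduwast, bazol → bazolast, nazar → nazarast) add -ast.
So godov → godovast.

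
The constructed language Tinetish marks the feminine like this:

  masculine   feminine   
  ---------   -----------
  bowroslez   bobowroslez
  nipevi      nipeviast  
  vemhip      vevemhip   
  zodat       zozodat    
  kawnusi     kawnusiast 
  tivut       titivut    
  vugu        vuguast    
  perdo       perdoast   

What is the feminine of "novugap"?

nonovugap

"novugap" ends in a consonant. The stems ending in a consonant (vemhip → vevemhip, zodat → zozodat, tivut → titivut) repeat the first consonant+vowel as a prefix.
The other pattern: stems ending in a vowel add -ast.
So novugap → nonovugap.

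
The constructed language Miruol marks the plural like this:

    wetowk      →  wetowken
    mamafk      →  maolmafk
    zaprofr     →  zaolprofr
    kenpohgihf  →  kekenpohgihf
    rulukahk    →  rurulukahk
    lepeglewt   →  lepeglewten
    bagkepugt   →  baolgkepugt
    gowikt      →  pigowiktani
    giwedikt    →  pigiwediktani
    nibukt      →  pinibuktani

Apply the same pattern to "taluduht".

tataluduht

wetowk and rulukahk both end in -k yet inflect differently (wetowken, rurulukahk), so the final letter is not what conditions the rule; the second-to-last letter is.
"taluduht" has second-to-last letter 'h'. The stems whose second-to-last letter is 'h' (rulukahk → rurulukahk, kenpohgihf → kekenpohgihf) repeat the first consonant+vowel as a prefix.
So taluduht → tataluduht.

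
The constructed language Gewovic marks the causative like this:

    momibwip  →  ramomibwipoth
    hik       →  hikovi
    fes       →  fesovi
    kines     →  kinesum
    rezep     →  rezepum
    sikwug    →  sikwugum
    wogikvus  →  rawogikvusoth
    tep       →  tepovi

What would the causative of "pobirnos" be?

rapobirnosoth

"pobirnos" has 3 vowels. The stems with 3 vowels (momibwip → ramomibwipoth, wogikvus → rawogikvusoth) add ra- … -oth around the stem.
The other patterns: stems with 1 vowel add -ovi; stems with 2 vowels add -um.
So pobirnos → rapobirnosoth.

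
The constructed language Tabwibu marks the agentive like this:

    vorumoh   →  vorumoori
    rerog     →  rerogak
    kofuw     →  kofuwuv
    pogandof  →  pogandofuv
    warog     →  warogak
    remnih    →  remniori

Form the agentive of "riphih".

"riphih" ends in -h. The stems ending in -h (remnih → remniori, vorumoh → vorumoori) drop the final letter and add -ori.
So riphih → riphiori.

riphiori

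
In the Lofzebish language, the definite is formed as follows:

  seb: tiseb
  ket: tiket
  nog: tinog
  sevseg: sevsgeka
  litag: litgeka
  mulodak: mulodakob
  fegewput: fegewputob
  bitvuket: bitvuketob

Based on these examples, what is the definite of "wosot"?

wosteka

"wosot" has 2 vowels. The stems with 2 vowels (sevseg → sevsgeka, litag → litgeka) delete the last vowel and add -eka.
The other patterns: stems with 1 vowel add the prefix ti-; stems with 3 vowels add -ob.
So wosot → wosteka.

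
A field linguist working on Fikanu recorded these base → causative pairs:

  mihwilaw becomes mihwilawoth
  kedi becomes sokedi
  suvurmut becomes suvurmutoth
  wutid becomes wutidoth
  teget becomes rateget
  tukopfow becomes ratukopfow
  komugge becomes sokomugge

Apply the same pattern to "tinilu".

teget and suvurmut both end in -t yet inflect differently (rateget, suvurmutoth), so the final letter is not what conditions the rule; the first letter is.
"tinilu" begins with t-. The stems beginning with t- (teget → rateget, tukopfow → ratukopfow) add the prefix ra-.
So tinilu → ratinilu.

ratinilu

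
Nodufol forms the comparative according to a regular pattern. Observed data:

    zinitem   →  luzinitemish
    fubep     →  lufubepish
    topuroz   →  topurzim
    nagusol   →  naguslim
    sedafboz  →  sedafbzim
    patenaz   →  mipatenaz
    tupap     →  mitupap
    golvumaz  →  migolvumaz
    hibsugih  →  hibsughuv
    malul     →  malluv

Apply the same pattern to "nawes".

lunawesish

topuroz and patenaz both end in -z yet inflect differently (topurzim, mipatenaz), so the final letter is not what conditions the rule; the last vowel is.
"nawes" has last vowel 'e'. The stems whose last vowel is 'e' (zinitem → luzinitemish, fubep → lufubepish) add lu- … -ish around the stem.
The other patterns: stems whose last vowel is 'o' delete the last vowel and add -im; stems whose last vowel is 'a' add the prefix mi-; stems whose last vowel is 'i' or 'u' delete the last vowel and add -uv.
So nawes → lunawesish.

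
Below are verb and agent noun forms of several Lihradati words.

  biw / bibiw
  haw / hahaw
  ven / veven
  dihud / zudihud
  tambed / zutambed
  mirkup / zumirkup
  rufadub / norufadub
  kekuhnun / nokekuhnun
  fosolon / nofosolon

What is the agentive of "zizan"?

zuzizan

ven and kekuhnun both end in -n yet inflect differently (veven, nokekuhnun), so the final letter is not what conditions the rule; the number of vowels is.
"zizan" has 2 vowels. The stems with 2 vowels (dihud → zudihud, tambed → zutambed, mirkup → zumirkup) add the prefix zu-.
The other patterns: stems with 1 vowel repeat the first consonant+vowel as a prefix; stems with 3 vowels add the prefix no-.
So zizan → zuzizan.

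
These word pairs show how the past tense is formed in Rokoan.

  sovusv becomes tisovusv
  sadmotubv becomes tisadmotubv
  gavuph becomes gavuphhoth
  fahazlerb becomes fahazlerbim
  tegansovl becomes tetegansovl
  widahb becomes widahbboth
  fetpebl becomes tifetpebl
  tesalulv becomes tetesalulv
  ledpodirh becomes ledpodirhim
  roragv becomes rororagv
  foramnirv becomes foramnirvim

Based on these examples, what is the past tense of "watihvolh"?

foramnirv and sadmotubv both end in -v yet inflect differently (foramnirvim, tisadmotubv), so the final letter is not what conditions the rule; the second-to-last letter is.
"watihvolh" has second-to-last letter 'l'. The one such stem in the data (tesalulv → tetesalulv) repeats the first consonant+vowel as a prefix (as do tegansovl, roragv), so the same rule applies.
The other patterns: stems whose second-to-last letter is 'r' add -im; stems whose second-to-last letter is 'b' or 's' add the prefix ti-; stems whose second-to-last letter is 'h' or 'p' double the final consonant and add -oth.
So watihvolh → wawatihvolh.

wawatihvolh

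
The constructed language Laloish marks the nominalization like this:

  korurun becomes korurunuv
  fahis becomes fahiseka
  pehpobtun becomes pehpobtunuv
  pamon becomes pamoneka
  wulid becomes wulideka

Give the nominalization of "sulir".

sulireka

pehpobtun and pamon both end in -n yet inflect differently (pehpobtunuv, pamoneka), so the final letter is not what conditions the rule; the last vowel is.
"sulir" has last vowel 'i'. The stems whose last vowel is 'i' (fahis → fahiseka, wulid → wulideka) add -eka.
So sulir → sulireka.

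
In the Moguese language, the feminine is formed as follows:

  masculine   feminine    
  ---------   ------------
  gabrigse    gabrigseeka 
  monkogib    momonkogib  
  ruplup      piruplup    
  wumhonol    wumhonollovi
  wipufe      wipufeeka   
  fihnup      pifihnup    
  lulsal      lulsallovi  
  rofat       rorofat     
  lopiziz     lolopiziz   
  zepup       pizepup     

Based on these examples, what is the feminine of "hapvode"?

hapvodeeka

"hapvode" ends in -e. The stems ending in -e (wipufe → wipufeeka, gabrigse → gabrigseeka) add -eka.
The other patterns: stems ending in -p add the prefix pi-; stems ending in -l double the final consonant and add -ovi; stems ending in -b, -t or -z repeat the first consonant+vowel as a prefix.
So hapvode → hapvodeeka.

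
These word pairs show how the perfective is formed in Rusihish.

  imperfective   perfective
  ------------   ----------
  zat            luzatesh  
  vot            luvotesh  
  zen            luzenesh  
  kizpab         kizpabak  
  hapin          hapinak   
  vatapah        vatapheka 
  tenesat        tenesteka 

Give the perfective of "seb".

"seb" has 1 vowel. The stems with 1 vowel (zat → luzatesh, vot → luvotesh, zen → luzenesh) add lu- … -esh around the stem.
The other patterns: stems with 2 vowels add -ak; stems with 3 vowels delete the last vowel and add -eka.
So seb → lusebesh.

lusebesh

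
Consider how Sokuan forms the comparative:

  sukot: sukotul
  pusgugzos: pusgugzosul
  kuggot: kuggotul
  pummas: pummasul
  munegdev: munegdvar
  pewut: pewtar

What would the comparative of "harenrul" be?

sukot and pewut both end in -t yet inflect differently (sukotul, pewtar), so the final letter is not what conditions the rule; the last vowel is.
"harenrul" has last vowel 'u'. The one such stem in the data (pewut → pewtar) deletes the last vowel and adds -ar (as does munegdev), so the same rule applies.
The other pattern: stems whose last vowel is 'a' or 'o' add -ul.
So harenrul → harenrlar.

harenrlar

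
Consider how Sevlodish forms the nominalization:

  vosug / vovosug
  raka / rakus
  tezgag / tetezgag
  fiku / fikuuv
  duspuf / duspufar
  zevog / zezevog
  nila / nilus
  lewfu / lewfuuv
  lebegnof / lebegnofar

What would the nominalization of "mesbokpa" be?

fiku and duspuf both have last vowel 'u' yet inflect differently (fikuuv, duspufar), so the last vowel is not what conditions the rule; the final letter is.
"mesbokpa" ends in -a. The stems ending in -a (raka → rakus, nila → nilus) drop the final letter and add -us.
So mesbokpa → mesbokpus.

mesbokpus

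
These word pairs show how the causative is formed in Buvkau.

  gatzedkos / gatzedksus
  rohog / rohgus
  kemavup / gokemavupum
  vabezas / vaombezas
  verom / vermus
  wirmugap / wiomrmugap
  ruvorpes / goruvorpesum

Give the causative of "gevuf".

gatzedkos and vabezas both end in -s yet inflect differently (gatzedksus, vaombezas), so the final letter is not what conditions the rule; the last vowel is.
"gevuf" has last vowel 'u'. The one such stem in the data (kemavup → gokemavupum) adds go- … -um around the stem, so the same rule applies.
The other patterns: stems whose last vowel is 'o' delete the last vowel and add -us; stems whose last vowel is 'a' insert -om- after the first vowel.
So gevuf → gogevufum.

gogevufum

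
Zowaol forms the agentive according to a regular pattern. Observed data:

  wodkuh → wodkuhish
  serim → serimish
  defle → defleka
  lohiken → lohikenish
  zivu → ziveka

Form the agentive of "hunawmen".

zivu and wodkuh both have last vowel 'u' yet inflect differently (ziveka, wodkuhish), so the last vowel is not what conditions the rule; whether the stem ends in a vowel or a consonant is.
"hunawmen" ends in a consonant. The stems ending in a consonant (wodkuh → wodkuhish, serim → serimish, lohiken → lohikenish) add -ish.
The other pattern: stems ending in a vowel drop the final letter and add -eka.
So hunawmen → hunawmenish.

hunawmenish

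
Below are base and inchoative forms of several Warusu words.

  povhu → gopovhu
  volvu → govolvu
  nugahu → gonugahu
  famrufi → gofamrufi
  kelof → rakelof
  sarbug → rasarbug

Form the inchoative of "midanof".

ramidanof

povhu and sarbug both have last vowel 'u' yet inflect differently (gopovhu, rasarbug), so the last vowel is not what conditions the rule; whether the stem ends in a vowel or a consonant is.
"midanof" ends in a consonant. The stems ending in a consonant (kelof → rakelof, sarbug → rasarbug) add the prefix ra-.
So midanof → ramidanof.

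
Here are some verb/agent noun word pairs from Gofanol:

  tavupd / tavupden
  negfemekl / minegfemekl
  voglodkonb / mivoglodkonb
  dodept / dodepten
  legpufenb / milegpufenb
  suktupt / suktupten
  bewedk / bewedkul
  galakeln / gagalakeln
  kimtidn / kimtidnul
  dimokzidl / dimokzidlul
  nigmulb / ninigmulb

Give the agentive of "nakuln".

nanakuln

"nakuln" has second-to-last letter 'l'. The stems whose second-to-last letter is 'l' (nigmulb → ninigmulb, galakeln → gagalakeln) repeat the first consonant+vowel as a prefix.
The other patterns: stems whose second-to-last letter is 'd' add -ul; stems whose second-to-last letter is 'p' add -en; stems whose second-to-last letter is 'k' or 'n' add the prefix mi-.
So nakuln → nanakuln.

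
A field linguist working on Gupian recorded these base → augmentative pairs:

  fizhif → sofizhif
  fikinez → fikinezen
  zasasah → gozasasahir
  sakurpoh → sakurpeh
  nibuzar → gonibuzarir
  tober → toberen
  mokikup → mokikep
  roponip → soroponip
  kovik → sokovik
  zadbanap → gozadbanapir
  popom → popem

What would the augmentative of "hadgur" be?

hadger

nibuzar and tober both end in -r yet inflect differently (gonibuzarir, toberen), so the final letter is not what conditions the rule; the last vowel is.
"hadgur" has last vowel 'u'. The one such stem in the data (mokikup → mokikep) changes the last vowel to 'e' (as do popom, sakurpoh), so the same rule applies.
So hadgur → hadger.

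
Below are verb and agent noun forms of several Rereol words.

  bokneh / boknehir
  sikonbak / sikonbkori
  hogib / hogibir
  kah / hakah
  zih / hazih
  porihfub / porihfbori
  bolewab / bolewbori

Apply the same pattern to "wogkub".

kah and bokneh both end in -h yet inflect differently (hakah, boknehir), so the final letter is not what conditions the rule; the number of vowels is.
"wogkub" has 2 vowels. The stems with 2 vowels (bokneh → boknehir, hogib → hogibir) add -ir.
So wogkub → wogkubir.

wogkubir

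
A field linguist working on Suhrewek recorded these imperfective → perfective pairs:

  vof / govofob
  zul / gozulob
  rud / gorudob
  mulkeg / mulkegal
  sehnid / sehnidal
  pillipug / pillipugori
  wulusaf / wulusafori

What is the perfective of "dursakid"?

dursakidori

rud and sehnid both end in -d yet inflect differently (gorudob, sehnidal), so the final letter is not what conditions the rule; the number of vowels is.
"dursakid" has 3 vowels. The stems with 3 vowels (pillipug → pillipugori, wulusaf → wulusafori) add -ori.
The other patterns: stems with 1 vowel add go- … -ob around the stem; stems with 2 vowels add -al.
So dursakid → dursakidori.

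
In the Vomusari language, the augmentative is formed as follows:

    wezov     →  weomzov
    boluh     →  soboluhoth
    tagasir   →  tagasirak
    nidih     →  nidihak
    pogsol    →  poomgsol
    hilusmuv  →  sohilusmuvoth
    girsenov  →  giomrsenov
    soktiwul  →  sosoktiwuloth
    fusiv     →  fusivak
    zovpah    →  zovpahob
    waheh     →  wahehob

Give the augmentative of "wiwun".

wezov and fusiv both end in -v yet inflect differently (weomzov, fusivak), so the final letter is not what conditions the rule; the last vowel is.
"wiwun" has last vowel 'u'. The stems whose last vowel is 'u' (hilusmuv → sohilusmuvoth, soktiwul → sosoktiwuloth, boluh → soboluhoth) add so- … -oth around the stem.
So wiwun → sowiwunoth.

sowiwunoth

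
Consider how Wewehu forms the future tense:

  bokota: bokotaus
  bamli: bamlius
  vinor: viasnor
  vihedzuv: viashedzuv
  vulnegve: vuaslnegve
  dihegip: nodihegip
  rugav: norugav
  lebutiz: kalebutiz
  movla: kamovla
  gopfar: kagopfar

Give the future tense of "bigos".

vihedzuv and rugav both end in -v yet inflect differently (viashedzuv, norugav), so the final letter is not what conditions the rule; the first letter is.
"bigos" begins with b-. The stems beginning with b- (bokota → bokotaus, bamli → bamlius) add -us.
The other patterns: stems beginning with v- insert -as- after the first vowel; stems beginning with d- or r- add the prefix no-; stems beginning with g-, l- or m- add the prefix ka-.
So bigos → bigosus.

bigosus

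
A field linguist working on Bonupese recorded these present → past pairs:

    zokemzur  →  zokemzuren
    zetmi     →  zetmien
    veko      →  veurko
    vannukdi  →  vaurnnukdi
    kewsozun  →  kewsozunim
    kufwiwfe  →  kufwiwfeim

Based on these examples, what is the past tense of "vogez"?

zetmi and vannukdi both end in -i yet inflect differently (zetmien, vaurnnukdi), so the final letter is not what conditions the rule; the first letter is.
"vogez" begins with v-. The stems beginning with v- (veko → veurko, vannukdi → vaurnnukdi) insert -ur- after the first vowel.
So vogez → vourgez.

vourgez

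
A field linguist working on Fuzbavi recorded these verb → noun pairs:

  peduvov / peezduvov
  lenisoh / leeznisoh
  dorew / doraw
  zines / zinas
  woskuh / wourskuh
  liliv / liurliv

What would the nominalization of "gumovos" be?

guezmovos

"gumovos" has last vowel 'o'. The stems whose last vowel is 'o' (peduvov → peezduvov, lenisoh → leeznisoh) insert -ez- after the first vowel.
So gumovos → guezmovos.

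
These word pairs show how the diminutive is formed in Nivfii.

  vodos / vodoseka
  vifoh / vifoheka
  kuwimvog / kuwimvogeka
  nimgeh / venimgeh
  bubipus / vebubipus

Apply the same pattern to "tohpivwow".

tohpivwoweka

vifoh and nimgeh both end in -h yet inflect differently (vifoheka, venimgeh), so the final letter is not what conditions the rule; the last vowel is.
"tohpivwow" has last vowel 'o'. The stems whose last vowel is 'o' (vodos → vodoseka, vifoh → vifoheka, kuwimvog → kuwimvogeka) add -eka.
The other pattern: stems whose last vowel is 'e' or 'u' add the prefix ve-.
So tohpivwow → tohpivwoweka.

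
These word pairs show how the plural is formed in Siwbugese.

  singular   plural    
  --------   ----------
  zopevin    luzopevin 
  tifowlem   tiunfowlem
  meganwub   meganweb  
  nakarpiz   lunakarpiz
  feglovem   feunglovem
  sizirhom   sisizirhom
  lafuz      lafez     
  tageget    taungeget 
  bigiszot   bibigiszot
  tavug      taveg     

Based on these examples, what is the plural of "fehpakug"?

fehpakeg

lafuz and nakarpiz both end in -z yet inflect differently (lafez, lunakarpiz), so the final letter is not what conditions the rule; the last vowel is.
"fehpakug" has last vowel 'u'. The stems whose last vowel is 'u' (tavug → taveg, lafuz → lafez, meganwub → meganweb) change the last vowel to 'e'.
The other patterns: stems whose last vowel is 'e' insert -un- after the first vowel; stems whose last vowel is 'i' add the prefix lu-; stems whose last vowel is 'o' repeat the first consonant+vowel as a prefix.
So fehpakug → fehpakeg.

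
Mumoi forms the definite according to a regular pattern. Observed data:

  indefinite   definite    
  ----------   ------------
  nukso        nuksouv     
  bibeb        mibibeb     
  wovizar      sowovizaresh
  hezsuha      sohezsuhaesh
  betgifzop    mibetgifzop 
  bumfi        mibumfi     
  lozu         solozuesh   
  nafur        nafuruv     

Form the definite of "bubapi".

nafur and wovizar both end in -r yet inflect differently (nafuruv, sowovizaresh), so the final letter is not what conditions the rule; the first letter is.
"bubapi" begins with b-. The stems beginning with b- (betgifzop → mibetgifzop, bibeb → mibibeb, bumfi → mibumfi) add the prefix mi-.
So bubapi → mibubapi.

mibubapi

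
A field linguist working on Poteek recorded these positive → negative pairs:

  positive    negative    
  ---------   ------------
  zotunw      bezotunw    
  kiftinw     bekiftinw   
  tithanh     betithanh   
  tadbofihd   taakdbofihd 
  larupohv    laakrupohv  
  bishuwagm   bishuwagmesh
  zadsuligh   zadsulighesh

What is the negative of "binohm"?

tithanh and zadsuligh both end in -h yet inflect differently (betithanh, zadsulighesh), so the final letter is not what conditions the rule; the second-to-last letter is.
"binohm" has second-to-last letter 'h'. The stems whose second-to-last letter is 'h' (tadbofihd → taakdbofihd, larupohv → laakrupohv) insert -ak- after the first vowel.
The other patterns: stems whose second-to-last letter is 'n' add the prefix be-; stems whose second-to-last letter is 'g' add -esh.
So binohm → biaknohm.

biaknohm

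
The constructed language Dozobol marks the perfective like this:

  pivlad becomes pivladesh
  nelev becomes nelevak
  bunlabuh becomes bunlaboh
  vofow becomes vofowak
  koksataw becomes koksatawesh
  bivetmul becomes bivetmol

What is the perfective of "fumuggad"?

koksataw and vofow both end in -w yet inflect differently (koksatawesh, vofowak), so the final letter is not what conditions the rule; the last vowel is.
"fumuggad" has last vowel 'a'. The stems whose last vowel is 'a' (pivlad → pivladesh, koksataw → koksatawesh) add -esh.
The other patterns: stems whose last vowel is 'u' change the last vowel to 'o'; stems whose last vowel is 'e' or 'o' add -ak.
So fumuggad → fumuggadesh.

fumuggadesh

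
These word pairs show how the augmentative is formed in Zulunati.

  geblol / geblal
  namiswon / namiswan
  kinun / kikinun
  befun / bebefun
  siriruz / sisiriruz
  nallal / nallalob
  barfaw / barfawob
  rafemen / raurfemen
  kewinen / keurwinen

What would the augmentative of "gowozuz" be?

gogowozuz

namiswon and kinun both end in -n yet inflect differently (namiswan, kikinun), so the final letter is not what conditions the rule; the last vowel is.
"gowozuz" has last vowel 'u'. The stems whose last vowel is 'u' (kinun → kikinun, befun → bebefun, siriruz → sisiriruz) repeat the first consonant+vowel as a prefix.
The other patterns: stems whose last vowel is 'o' change the last vowel to 'a'; stems whose last vowel is 'a' add -ob; stems whose last vowel is 'e' insert -ur- after the first vowel.
So gowozuz → gogowozuz.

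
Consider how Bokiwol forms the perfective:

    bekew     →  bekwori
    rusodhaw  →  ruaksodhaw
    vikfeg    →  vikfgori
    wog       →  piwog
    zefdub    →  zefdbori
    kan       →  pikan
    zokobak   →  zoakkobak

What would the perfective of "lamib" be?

wog and vikfeg both end in -g yet inflect differently (piwog, vikfgori), so the final letter is not what conditions the rule; the number of vowels is.
"lamib" has 2 vowels. The stems with 2 vowels (zefdub → zefdbori, vikfeg → vikfgori, bekew → bekwori) delete the last vowel and add -ori.
So lamib → lambori.

lambori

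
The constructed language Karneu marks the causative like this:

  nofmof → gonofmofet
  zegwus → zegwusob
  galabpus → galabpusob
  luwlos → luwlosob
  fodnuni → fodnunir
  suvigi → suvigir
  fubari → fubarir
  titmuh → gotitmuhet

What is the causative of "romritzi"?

romritzir

zegwus and titmuh both have last vowel 'u' yet inflect differently (zegwusob, gotitmuhet), so the last vowel is not what conditions the rule; the final letter is.
"romritzi" ends in -i. The stems ending in -i (fodnuni → fodnunir, fubari → fubarir, suvigi → suvigir) drop the final letter and add -ir.
So romritzi → romritzir.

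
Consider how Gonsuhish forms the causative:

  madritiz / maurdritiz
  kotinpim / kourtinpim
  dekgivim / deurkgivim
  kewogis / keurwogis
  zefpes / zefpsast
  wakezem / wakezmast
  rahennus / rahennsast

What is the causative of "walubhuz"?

kewogis and zefpes both end in -s yet inflect differently (keurwogis, zefpsast), so the final letter is not what conditions the rule; the last vowel is.
"walubhuz" has last vowel 'u'. The one such stem in the data (rahennus → rahennsast) deletes the last vowel and adds -ast (as do zefpes, wakezem), so the same rule applies.
The other pattern: stems whose last vowel is 'i' insert -ur- after the first vowel.
So walubhuz → walubhzast.

walubhzast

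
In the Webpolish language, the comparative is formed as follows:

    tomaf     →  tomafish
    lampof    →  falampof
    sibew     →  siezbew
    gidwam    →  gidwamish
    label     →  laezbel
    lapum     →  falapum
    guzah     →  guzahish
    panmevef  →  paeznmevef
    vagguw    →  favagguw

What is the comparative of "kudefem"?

kuezdefem

tomaf and panmevef both end in -f yet inflect differently (tomafish, paeznmevef), so the final letter is not what conditions the rule; the last vowel is.
"kudefem" has last vowel 'e'. The stems whose last vowel is 'e' (panmevef → paeznmevef, label → laezbel, sibew → siezbew) insert -ez- after the first vowel.
So kudefem → kuezdefem.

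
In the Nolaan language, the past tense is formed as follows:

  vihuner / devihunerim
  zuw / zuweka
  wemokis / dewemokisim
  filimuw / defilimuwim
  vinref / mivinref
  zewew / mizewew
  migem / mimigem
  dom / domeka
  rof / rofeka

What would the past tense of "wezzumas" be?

dom and migem both end in -m yet inflect differently (domeka, mimigem), so the final letter is not what conditions the rule; the number of vowels is.
"wezzumas" has 3 vowels. The stems with 3 vowels (wemokis → dewemokisim, vihuner → devihunerim, filimuw → defilimuwim) add de- … -im around the stem.
So wezzumas → dewezzumasim.

dewezzumasim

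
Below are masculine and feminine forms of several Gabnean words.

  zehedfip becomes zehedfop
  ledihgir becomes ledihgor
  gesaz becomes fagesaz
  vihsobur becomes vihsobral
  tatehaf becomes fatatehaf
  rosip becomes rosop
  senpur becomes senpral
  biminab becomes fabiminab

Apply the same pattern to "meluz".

"meluz" has last vowel 'u'. The stems whose last vowel is 'u' (senpur → senpral, vihsobur → vihsobral) delete the last vowel and add -al.
The other patterns: stems whose last vowel is 'i' change the last vowel to 'o'; stems whose last vowel is 'a' add the prefix fa-.
So meluz → melzal.

melzal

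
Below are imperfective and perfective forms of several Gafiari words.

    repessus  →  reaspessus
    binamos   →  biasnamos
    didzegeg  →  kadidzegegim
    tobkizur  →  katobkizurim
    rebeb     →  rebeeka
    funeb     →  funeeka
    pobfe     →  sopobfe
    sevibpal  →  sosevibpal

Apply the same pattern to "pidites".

"pidites" ends in -s. The stems ending in -s (repessus → reaspessus, binamos → biasnamos) insert -as- after the first vowel.
So pidites → piasdites.

piasdites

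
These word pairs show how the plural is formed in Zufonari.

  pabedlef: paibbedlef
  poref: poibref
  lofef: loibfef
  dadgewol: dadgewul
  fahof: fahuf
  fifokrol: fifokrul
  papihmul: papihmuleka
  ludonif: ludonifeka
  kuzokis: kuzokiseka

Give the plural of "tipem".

tiibpem

"tipem" has last vowel 'e'. The stems whose last vowel is 'e' (pabedlef → paibbedlef, poref → poibref, lofef → loibfef) insert -ib- after the first vowel.
So tipem → tiibpem.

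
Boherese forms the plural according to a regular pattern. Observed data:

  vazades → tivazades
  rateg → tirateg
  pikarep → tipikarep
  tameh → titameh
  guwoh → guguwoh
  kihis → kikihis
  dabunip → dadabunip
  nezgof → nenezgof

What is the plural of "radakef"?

"radakef" has last vowel 'e'. The stems whose last vowel is 'e' (vazades → tivazades, rateg → tirateg, pikarep → tipikarep) add the prefix ti-.
So radakef → tiradakef.

tiradakef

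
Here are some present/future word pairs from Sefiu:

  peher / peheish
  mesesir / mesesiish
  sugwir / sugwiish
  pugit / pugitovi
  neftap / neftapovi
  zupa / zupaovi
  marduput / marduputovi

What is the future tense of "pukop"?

pukopovi

"pukop" ends in -p. The one such stem in the data (neftap → neftapovi) adds -ovi, so the same rule applies.
The other pattern: stems ending in -r drop the final letter and add -ish.
So pukop → pukopovi.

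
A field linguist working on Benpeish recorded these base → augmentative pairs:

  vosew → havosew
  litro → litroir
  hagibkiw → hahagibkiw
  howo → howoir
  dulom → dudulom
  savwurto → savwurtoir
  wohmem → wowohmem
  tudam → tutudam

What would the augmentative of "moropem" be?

momoropem

dulom and savwurto both have last vowel 'o' yet inflect differently (dudulom, savwurtoir), so the last vowel is not what conditions the rule; the final letter is.
"moropem" ends in -m. The stems ending in -m (dulom → dudulom, tudam → tutudam, wohmem → wowohmem) repeat the first consonant+vowel as a prefix.
So moropem → momoropem.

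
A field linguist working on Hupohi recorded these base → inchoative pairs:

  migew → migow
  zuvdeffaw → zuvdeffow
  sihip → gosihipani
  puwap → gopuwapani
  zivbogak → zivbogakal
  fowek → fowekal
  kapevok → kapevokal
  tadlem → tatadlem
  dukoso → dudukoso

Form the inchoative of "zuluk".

zulukal

zuvdeffaw and puwap both have last vowel 'a' yet inflect differently (zuvdeffow, gopuwapani), so the last vowel is not what conditions the rule; the final letter is.
"zuluk" ends in -k. The stems ending in -k (zivbogak → zivbogakal, fowek → fowekal, kapevok → kapevokal) add -al.
So zuluk → zulukal.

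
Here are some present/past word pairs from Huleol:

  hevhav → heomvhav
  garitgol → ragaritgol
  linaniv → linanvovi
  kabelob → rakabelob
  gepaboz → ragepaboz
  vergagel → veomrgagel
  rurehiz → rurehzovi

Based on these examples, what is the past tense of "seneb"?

seomneb

"seneb" has last vowel 'e'. The one such stem in the data (vergagel → veomrgagel) inserts -om- after the first vowel (as does hevhav), so the same rule applies.
The other patterns: stems whose last vowel is 'i' delete the last vowel and add -ovi; stems whose last vowel is 'o' add the prefix ra-.
So seneb → seomneb.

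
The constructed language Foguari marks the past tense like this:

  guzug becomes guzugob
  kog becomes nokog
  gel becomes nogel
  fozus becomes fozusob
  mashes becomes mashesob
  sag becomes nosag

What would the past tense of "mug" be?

sag and guzug both end in -g yet inflect differently (nosag, guzugob), so the final letter is not what conditions the rule; the number of vowels is.
"mug" has 1 vowel. The stems with 1 vowel (sag → nosag, gel → nogel, kog → nokog) add the prefix no-.
The other pattern: stems with 2 vowels add -ob.
So mug → nomug.

nomug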